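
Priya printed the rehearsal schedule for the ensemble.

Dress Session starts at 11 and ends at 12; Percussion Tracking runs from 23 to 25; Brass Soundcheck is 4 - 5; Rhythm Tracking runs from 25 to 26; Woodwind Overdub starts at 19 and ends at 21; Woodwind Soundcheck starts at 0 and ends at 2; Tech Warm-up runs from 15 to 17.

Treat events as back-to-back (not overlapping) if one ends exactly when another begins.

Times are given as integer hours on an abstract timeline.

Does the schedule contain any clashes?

Check each pair: they overlap iff neither finishes before the other starts.
Sorted by start: Woodwind Soundcheck, Brass Soundcheck, Dress Session, Tech Warm-up, Woodwind Overdub, Percussion Tracking, Rhythm Tracking.
Brass Soundcheck starts after Woodwind Soundcheck ends; Woodwind Soundcheck is clear from here.
Dress Session starts after Brass Soundcheck ends; Brass Soundcheck is clear from here.
Tech Warm-up starts after Dress Session ends; Dress Session is clear from here.
Woodwind Overdub starts after Tech Warm-up ends; Tech Warm-up is clear from here.
Percussion Tracking starts after Woodwind Overdub ends; Woodwind Overdub is clear from here.
Rhythm Tracking starts exactly when Percussion Tracking ends (back-to-back, no overlap).
Every pair is clear; the schedule has no overlaps.

No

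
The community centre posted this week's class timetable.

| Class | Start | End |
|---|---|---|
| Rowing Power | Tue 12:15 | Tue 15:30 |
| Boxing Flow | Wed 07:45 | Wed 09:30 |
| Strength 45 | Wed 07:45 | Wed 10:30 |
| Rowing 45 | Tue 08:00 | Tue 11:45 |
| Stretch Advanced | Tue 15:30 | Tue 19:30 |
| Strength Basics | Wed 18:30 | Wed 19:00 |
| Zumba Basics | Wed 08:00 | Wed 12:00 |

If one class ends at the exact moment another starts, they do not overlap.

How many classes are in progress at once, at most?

3

Sweep the timeline, counting +1 at each start and −1 at each end (ends before starts at a tie):
Tue 08:00 start Rowing 45 → 1
Tue 11:45 end Rowing 45 → 0
Tue 12:15 start Rowing Power → 1
Tue 15:30 end Rowing Power → 0
Tue 15:30 start Stretch Advanced → 1
Tue 19:30 end Stretch Advanced → 0
Wed 07:45 start Boxing Flow → 1
Wed 07:45 start Strength 45 → 2
Wed 08:00 start Zumba Basics → 3
Wed 09:30 end Boxing Flow → 2
Wed 10:30 end Strength 45 → 1
Wed 12:00 end Zumba Basics → 0
Wed 18:30 start Strength Basics → 1
Wed 19:00 end Strength Basics → 0
Peak is 3, at Wed 08:00 (Boxing Flow, Strength 45, Zumba Basics).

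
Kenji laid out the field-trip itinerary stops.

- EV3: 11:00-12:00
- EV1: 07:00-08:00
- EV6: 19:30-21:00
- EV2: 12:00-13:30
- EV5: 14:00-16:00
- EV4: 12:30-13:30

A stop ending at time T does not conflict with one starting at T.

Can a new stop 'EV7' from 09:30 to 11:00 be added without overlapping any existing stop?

Yes — the slot is free

EV1: ends 08:00 at or before EV7 starts 09:30 → clear.
EV3: starts 11:00 at or after EV7 ends 11:00 → clear.
EV2: starts 12:00 at or after EV7 ends 11:00 → clear.
EV4: starts 12:30 at or after EV7 ends 11:00 → clear.
EV5: starts 14:00 at or after EV7 ends 11:00 → clear.
EV6: starts 19:30 at or after EV7 ends 11:00 → clear.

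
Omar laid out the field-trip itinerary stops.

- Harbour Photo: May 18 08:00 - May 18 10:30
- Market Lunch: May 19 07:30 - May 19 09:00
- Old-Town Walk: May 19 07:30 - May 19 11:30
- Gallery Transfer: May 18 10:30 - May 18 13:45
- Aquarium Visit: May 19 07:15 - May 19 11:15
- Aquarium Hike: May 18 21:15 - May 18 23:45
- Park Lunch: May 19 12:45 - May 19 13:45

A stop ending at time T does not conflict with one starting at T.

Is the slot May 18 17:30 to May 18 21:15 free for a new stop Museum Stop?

Yes — the slot is free

Harbour Photo: ends May 18 10:30 at or before Museum Stop starts May 18 17:30 → clear.
Gallery Transfer: ends May 18 13:45 at or before Museum Stop starts May 18 17:30 → clear.
Aquarium Hike: starts May 18 21:15 at or after Museum Stop ends May 18 21:15 → clear.
Aquarium Visit: starts May 19 07:15 at or after Museum Stop ends May 18 21:15 → clear.
Old-Town Walk: starts May 19 07:30 at or after Museum Stop ends May 18 21:15 → clear.
Market Lunch: starts May 19 07:30 at or after Museum Stop ends May 18 21:15 → clear.
Park Lunch: starts May 19 12:45 at or after Museum Stop ends May 18 21:15 → clear.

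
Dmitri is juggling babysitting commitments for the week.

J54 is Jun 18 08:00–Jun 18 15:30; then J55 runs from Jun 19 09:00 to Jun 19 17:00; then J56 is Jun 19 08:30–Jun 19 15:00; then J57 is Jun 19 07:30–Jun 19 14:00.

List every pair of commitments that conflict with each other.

Sorted by start: J54, J57, J56, J55.
J57 starts after J54 ends; J54 is clear from here.
J56 starts before J57 ends → J57 and J56 overlap.
J55 starts before J57 ends → J57 and J55 overlap.
J55 starts before J56 ends → J56 and J55 overlap.

J55 & J56, J55 & J57, J56 & J57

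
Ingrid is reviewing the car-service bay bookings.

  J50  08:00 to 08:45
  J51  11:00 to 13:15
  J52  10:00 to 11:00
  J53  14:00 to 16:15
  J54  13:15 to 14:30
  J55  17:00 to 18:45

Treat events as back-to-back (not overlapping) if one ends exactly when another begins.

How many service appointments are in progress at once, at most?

Walk through starts and ends in time order (an end at T is processed before a start at T):
08:00 start J50 → 1
08:45 end J50 → 0
10:00 start J52 → 1
11:00 end J52 → 0
11:00 start J51 → 1
13:15 end J51 → 0
13:15 start J54 → 1
14:00 start J53 → 2
14:30 end J54 → 1
16:15 end J53 → 0
17:00 start J55 → 1
18:45 end J55 → 0
Peak is 2, at 14:00 (J53, J54).

2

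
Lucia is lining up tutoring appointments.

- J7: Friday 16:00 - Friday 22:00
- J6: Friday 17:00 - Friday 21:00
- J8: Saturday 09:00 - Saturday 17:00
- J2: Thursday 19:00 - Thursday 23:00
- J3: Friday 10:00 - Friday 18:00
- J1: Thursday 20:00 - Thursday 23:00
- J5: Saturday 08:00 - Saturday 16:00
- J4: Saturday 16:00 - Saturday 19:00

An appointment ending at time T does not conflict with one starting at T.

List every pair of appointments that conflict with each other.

J1 & J2, J3 & J6, J3 & J7, J4 & J8, J5 & J8, J6 & J7

Sorted by start: J2, J1, J3, J7, J6, J5, J8, J4.
J1 starts before J2 ends → J2 and J1 overlap.
J3 starts after J2 ends, so J2 has no further overlaps.
J3 starts after J1 ends, so J1 has no further overlaps.
J7 starts before J3 ends → J3 and J7 overlap.
J6 starts before J3 ends → J3 and J6 overlap.
J5 starts after J3 ends, so J3 has no further overlaps.
J6 starts before J7 ends → J7 and J6 overlap.
J5 starts after J7 ends, so J7 has no further overlaps.
J5 starts after J6 ends, so J6 has no further overlaps.
J8 starts before J5 ends → J5 and J8 overlap.
J4 starts exactly when J5 ends (back-to-back, no overlap).
J4 starts before J8 ends → J8 and J4 overlap.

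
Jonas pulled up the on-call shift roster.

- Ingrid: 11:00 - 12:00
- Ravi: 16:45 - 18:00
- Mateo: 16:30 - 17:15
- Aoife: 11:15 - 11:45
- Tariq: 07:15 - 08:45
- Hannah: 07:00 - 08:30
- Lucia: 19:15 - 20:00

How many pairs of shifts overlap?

3

Check each pair: they overlap iff neither finishes before the other starts.
Sorted by start: Hannah, Tariq, Ingrid, Aoife, Mateo, Ravi, Lucia.
Tariq starts before Hannah ends → Hannah and Tariq overlap.
Ingrid starts after Hannah ends, so Hannah has no further overlaps.
Ingrid starts after Tariq ends, so Tariq has no further overlaps.
Aoife starts before Ingrid ends → Ingrid and Aoife overlap.
Mateo starts after Ingrid ends, so Ingrid has no further overlaps.
Mateo starts after Aoife ends, so Aoife has no further overlaps.
Ravi starts before Mateo ends → Mateo and Ravi overlap.
Lucia starts after Mateo ends.
Lucia starts after Ravi ends.
Overlapping pairs: Aoife & Ingrid, Hannah & Tariq, Mateo & Ravi — 3 in total.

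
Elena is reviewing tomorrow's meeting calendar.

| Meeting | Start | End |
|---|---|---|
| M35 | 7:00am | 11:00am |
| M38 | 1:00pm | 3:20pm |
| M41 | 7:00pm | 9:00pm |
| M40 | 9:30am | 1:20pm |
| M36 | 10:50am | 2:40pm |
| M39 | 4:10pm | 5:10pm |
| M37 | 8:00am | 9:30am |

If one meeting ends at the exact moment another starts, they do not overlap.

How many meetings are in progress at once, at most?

Sweep the timeline, counting +1 at each start and −1 at each end (ends before starts at a tie):
7:00am start M35 → 1
8:00am start M37 → 2
9:30am end M37 → 1
9:30am start M40 → 2
10:50am start M36 → 3
11:00am end M35 → 2
1:00pm start M38 → 3
1:20pm end M40 → 2
2:40pm end M36 → 1
3:20pm end M38 → 0
4:10pm start M39 → 1
5:10pm end M39 → 0
7:00pm start M41 → 1
9:00pm end M41 → 0
Peak is 3, at 10:50am (M35, M36, M40).

3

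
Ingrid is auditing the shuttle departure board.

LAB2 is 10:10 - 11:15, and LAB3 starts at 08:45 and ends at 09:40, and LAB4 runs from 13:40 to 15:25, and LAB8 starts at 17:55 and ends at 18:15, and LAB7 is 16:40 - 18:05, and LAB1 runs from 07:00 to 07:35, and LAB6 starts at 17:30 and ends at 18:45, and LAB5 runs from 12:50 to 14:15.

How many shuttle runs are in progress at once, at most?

Sort all start/end points and keep a running count:
07:00 start LAB1 → 1
07:35 end LAB1 → 0
08:45 start LAB3 → 1
09:40 end LAB3 → 0
10:10 start LAB2 → 1
11:15 end LAB2 → 0
12:50 start LAB5 → 1
13:40 start LAB4 → 2
14:15 end LAB5 → 1
15:25 end LAB4 → 0
16:40 start LAB7 → 1
17:30 start LAB6 → 2
17:55 start LAB8 → 3
18:05 end LAB7 → 2
18:15 end LAB8 → 1
18:45 end LAB6 → 0
Peak is 3, at 17:55 (LAB6, LAB7, LAB8).

3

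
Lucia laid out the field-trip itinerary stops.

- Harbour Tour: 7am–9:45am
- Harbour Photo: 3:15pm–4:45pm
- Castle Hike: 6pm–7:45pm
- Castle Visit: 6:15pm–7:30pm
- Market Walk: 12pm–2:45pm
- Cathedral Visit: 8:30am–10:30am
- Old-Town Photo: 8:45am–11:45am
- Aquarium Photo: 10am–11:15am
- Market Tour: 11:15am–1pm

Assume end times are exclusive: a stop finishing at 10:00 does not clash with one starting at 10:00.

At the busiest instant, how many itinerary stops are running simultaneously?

Walk through starts and ends in time order (an end at T is processed before a start at T):
7am start Harbour Tour → 1
8:30am start Cathedral Visit → 2
8:45am start Old-Town Photo → 3
9:45am end Harbour Tour → 2
10am start Aquarium Photo → 3
10:30am end Cathedral Visit → 2
11:15am end Aquarium Photo → 1
11:15am start Market Tour → 2
11:45am end Old-Town Photo → 1
12pm start Market Walk → 2
1pm end Market Tour → 1
2:45pm end Market Walk → 0
3:15pm start Harbour Photo → 1
4:45pm end Harbour Photo → 0
6pm start Castle Hike → 1
6:15pm start Castle Visit → 2
7:30pm end Castle Visit → 1
7:45pm end Castle Hike → 0
Peak is 3, at 8:45am (Cathedral Visit, Harbour Tour, Old-Town Photo).

3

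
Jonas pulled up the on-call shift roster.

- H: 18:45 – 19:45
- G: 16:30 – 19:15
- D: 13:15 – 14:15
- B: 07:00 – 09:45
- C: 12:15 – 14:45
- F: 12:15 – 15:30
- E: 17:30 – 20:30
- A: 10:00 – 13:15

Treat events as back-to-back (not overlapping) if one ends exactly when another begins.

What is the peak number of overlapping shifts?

3

Sort all start/end points and keep a running count:
07:00 start B → 1
09:45 end B → 0
10:00 start A → 1
12:15 start C → 2
12:15 start F → 3
13:15 end A → 2
13:15 start D → 3
14:15 end D → 2
14:45 end C → 1
15:30 end F → 0
16:30 start G → 1
17:30 start E → 2
18:45 start H → 3
19:15 end G → 2
19:45 end H → 1
20:30 end E → 0
Peak is 3, at 12:15 (A, C, F).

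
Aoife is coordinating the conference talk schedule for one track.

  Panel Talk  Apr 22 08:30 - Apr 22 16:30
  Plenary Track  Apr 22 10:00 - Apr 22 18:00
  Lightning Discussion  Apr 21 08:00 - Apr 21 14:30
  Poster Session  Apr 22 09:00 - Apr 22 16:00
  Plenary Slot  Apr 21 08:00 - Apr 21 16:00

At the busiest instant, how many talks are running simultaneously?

3

Sort all start/end points and keep a running count:
Apr 21 08:00 start Lightning Discussion → 1
Apr 21 08:00 start Plenary Slot → 2
Apr 21 14:30 end Lightning Discussion → 1
Apr 21 16:00 end Plenary Slot → 0
Apr 22 08:30 start Panel Talk → 1
Apr 22 09:00 start Poster Session → 2
Apr 22 10:00 start Plenary Track → 3
Apr 22 16:00 end Poster Session → 2
Apr 22 16:30 end Panel Talk → 1
Apr 22 18:00 end Plenary Track → 0
Peak is 3, at Apr 22 10:00 (Panel Talk, Plenary Track, Poster Session).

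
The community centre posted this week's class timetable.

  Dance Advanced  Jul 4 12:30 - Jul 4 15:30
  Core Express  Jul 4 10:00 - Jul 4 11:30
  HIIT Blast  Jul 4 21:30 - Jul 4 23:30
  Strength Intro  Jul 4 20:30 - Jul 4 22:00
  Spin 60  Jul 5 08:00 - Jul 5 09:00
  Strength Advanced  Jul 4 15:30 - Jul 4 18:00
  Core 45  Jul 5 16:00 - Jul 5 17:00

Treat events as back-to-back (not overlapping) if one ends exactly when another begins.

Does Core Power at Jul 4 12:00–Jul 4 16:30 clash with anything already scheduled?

Yes — it overlaps Dance Advanced, Strength Advanced

Core Express: ends Jul 4 11:30 at or before Core Power starts Jul 4 12:00 → clear.
Dance Advanced: starts Jul 4 12:30 before Core Power ends Jul 4 16:30, and ends Jul 4 15:30 after Core Power starts Jul 4 12:00 → overlap.
Strength Advanced: starts Jul 4 15:30 before Core Power ends Jul 4 16:30, and ends Jul 4 18:00 after Core Power starts Jul 4 12:00 → overlap.
Strength Intro: starts Jul 4 20:30 at or after Core Power ends Jul 4 16:30 → clear.
HIIT Blast: starts Jul 4 21:30 at or after Core Power ends Jul 4 16:30 → clear.
Spin 60: starts Jul 5 08:00 at or after Core Power ends Jul 4 16:30 → clear.
Core 45: starts Jul 5 16:00 at or after Core Power ends Jul 4 16:30 → clear.
Core Power overlaps Dance Advanced, Strength Advanced.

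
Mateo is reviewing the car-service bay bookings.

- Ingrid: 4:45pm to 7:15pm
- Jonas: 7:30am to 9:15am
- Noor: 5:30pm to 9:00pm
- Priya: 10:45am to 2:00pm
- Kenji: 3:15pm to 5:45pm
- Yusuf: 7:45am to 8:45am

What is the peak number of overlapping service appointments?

3

Sweep the timeline, counting +1 at each start and −1 at each end (ends before starts at a tie):
7:30am start Jonas → 1
7:45am start Yusuf → 2
8:45am end Yusuf → 1
9:15am end Jonas → 0
10:45am start Priya → 1
2:00pm end Priya → 0
3:15pm start Kenji → 1
4:45pm start Ingrid → 2
5:30pm start Noor → 3
5:45pm end Kenji → 2
7:15pm end Ingrid → 1
9:00pm end Noor → 0
Peak is 3, at 5:30pm (Ingrid, Kenji, Noor).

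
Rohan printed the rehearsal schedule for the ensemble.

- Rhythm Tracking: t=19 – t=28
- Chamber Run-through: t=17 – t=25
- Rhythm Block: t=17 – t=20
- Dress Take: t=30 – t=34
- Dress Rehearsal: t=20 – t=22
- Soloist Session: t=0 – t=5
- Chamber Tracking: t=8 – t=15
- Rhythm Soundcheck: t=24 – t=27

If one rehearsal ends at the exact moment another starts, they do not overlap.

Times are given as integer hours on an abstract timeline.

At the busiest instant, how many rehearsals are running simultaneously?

3

Walk through starts and ends in time order (an end at T is processed before a start at T):
t=0 start Soloist Session → 1
t=5 end Soloist Session → 0
t=8 start Chamber Tracking → 1
t=15 end Chamber Tracking → 0
t=17 start Chamber Run-through → 1
t=17 start Rhythm Block → 2
t=19 start Rhythm Tracking → 3
t=20 end Rhythm Block → 2
t=20 start Dress Rehearsal → 3
t=22 end Dress Rehearsal → 2
t=24 start Rhythm Soundcheck → 3
t=25 end Chamber Run-through → 2
t=27 end Rhythm Soundcheck → 1
t=28 end Rhythm Tracking → 0
t=30 start Dress Take → 1
t=34 end Dress Take → 0
Peak is 3, at t=19 (Chamber Run-through, Rhythm Block, Rhythm Tracking).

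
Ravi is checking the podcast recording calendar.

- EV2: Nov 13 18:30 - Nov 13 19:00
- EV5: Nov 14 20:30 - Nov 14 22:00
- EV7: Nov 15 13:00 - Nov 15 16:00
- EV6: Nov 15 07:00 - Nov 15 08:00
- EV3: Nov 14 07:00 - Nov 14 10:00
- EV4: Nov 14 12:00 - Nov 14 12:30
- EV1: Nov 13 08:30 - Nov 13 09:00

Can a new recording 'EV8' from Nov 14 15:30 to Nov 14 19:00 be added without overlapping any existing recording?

EV1: ends Nov 13 09:00 at or before EV8 starts Nov 14 15:30 → clear.
EV2: ends Nov 13 19:00 at or before EV8 starts Nov 14 15:30 → clear.
EV3: ends Nov 14 10:00 at or before EV8 starts Nov 14 15:30 → clear.
EV4: ends Nov 14 12:30 at or before EV8 starts Nov 14 15:30 → clear.
EV5: starts Nov 14 20:30 at or after EV8 ends Nov 14 19:00 → clear.
EV6: starts Nov 15 07:00 at or after EV8 ends Nov 14 19:00 → clear.
EV7: starts Nov 15 13:00 at or after EV8 ends Nov 14 19:00 → clear.

Yes — the slot is free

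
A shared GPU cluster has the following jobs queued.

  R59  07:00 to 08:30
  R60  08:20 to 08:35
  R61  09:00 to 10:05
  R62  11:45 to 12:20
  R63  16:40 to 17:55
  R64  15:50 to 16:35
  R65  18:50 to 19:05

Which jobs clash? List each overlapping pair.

R59 & R60

Sorted by start: R59, R60, R61, R62, R64, R63, R65.
R60 starts before R59 ends → R59 and R60 overlap.
R61 starts after R59 ends, so nothing later overlaps R59 either.
R61 starts after R60 ends, so nothing later overlaps R60 either.
R62 starts after R61 ends, so nothing later overlaps R61 either.
R64 starts after R62 ends, so nothing later overlaps R62 either.
R63 starts after R64 ends, so nothing later overlaps R64 either.
R65 starts after R63 ends.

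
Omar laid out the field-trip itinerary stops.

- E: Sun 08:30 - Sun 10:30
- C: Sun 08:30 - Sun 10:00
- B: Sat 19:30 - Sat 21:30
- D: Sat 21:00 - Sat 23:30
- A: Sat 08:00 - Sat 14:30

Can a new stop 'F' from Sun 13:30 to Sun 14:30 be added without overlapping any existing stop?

Yes — the slot is free

A: ends Sat 14:30 at or before F starts Sun 13:30 → clear.
B: ends Sat 21:30 at or before F starts Sun 13:30 → clear.
D: ends Sat 23:30 at or before F starts Sun 13:30 → clear.
C: ends Sun 10:00 at or before F starts Sun 13:30 → clear.
E: ends Sun 10:30 at or before F starts Sun 13:30 → clear.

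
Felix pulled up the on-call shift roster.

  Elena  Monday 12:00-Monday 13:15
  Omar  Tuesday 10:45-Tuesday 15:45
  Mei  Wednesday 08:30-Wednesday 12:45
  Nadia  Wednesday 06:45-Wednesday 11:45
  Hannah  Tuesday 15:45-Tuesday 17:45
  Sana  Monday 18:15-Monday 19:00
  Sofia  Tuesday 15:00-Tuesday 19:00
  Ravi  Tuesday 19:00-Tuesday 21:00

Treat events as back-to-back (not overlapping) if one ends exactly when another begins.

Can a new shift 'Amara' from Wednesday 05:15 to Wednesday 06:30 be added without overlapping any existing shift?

Elena: ends Monday 13:15 at or before Amara starts Wednesday 05:15 → clear.
Sana: ends Monday 19:00 at or before Amara starts Wednesday 05:15 → clear.
Omar: ends Tuesday 15:45 at or before Amara starts Wednesday 05:15 → clear.
Sofia: ends Tuesday 19:00 at or before Amara starts Wednesday 05:15 → clear.
Hannah: ends Tuesday 17:45 at or before Amara starts Wednesday 05:15 → clear.
Ravi: ends Tuesday 21:00 at or before Amara starts Wednesday 05:15 → clear.
Nadia: starts Wednesday 06:45 at or after Amara ends Wednesday 06:30 → clear.
Mei: starts Wednesday 08:30 at or after Amara ends Wednesday 06:30 → clear.

Yes — the slot is free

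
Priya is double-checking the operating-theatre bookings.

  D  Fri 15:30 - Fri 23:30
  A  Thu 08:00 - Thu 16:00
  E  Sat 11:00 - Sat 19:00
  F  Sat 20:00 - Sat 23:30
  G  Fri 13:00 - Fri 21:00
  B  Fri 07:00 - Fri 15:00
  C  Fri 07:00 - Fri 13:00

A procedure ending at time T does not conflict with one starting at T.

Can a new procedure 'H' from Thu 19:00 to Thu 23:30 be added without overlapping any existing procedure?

Yes — the slot is free

A: ends Thu 16:00 at or before H starts Thu 19:00 → clear.
B: starts Fri 07:00 at or after H ends Thu 23:30 → clear.
C: starts Fri 07:00 at or after H ends Thu 23:30 → clear.
G: starts Fri 13:00 at or after H ends Thu 23:30 → clear.
D: starts Fri 15:30 at or after H ends Thu 23:30 → clear.
E: starts Sat 11:00 at or after H ends Thu 23:30 → clear.
F: starts Sat 20:00 at or after H ends Thu 23:30 → clear.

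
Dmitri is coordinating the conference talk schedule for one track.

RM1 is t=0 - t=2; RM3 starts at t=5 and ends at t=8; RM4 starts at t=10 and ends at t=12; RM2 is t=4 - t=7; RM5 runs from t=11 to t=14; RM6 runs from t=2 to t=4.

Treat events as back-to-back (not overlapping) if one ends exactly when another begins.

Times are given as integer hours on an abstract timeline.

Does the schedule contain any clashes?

Two intervals overlap when each starts before the other ends.
Sorted by start: RM1, RM6, RM2, RM3, RM4, RM5.
RM6 starts exactly when RM1 ends (back-to-back, no overlap) — done with RM1.
RM2 starts exactly when RM6 ends (back-to-back, no overlap) — done with RM6.
RM3 starts before RM2 ends → RM2 and RM3 overlap.
That's a conflict, so the schedule is not conflict-free.

Yes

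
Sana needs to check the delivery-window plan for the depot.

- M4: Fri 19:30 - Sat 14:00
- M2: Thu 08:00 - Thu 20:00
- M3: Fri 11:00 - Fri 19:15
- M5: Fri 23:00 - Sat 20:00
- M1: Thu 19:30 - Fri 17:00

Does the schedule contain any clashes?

Sorted by start: M2, M1, M3, M4, M5.
M1 starts before M2 ends → M2 and M1 overlap.
That's a conflict, so the schedule is not conflict-free.

Yes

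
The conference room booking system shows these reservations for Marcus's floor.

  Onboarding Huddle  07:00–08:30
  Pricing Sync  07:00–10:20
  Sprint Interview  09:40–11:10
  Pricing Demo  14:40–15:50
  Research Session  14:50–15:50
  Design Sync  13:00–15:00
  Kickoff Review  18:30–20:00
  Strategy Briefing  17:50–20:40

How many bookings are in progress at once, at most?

3

Walk through starts and ends in time order (an end at T is processed before a start at T):
07:00 start Onboarding Huddle → 1
07:00 start Pricing Sync → 2
08:30 end Onboarding Huddle → 1
09:40 start Sprint Interview → 2
10:20 end Pricing Sync → 1
11:10 end Sprint Interview → 0
13:00 start Design Sync → 1
14:40 start Pricing Demo → 2
14:50 start Research Session → 3
15:00 end Design Sync → 2
15:50 end Pricing Demo → 1
15:50 end Research Session → 0
17:50 start Strategy Briefing → 1
18:30 start Kickoff Review → 2
20:00 end Kickoff Review → 1
20:40 end Strategy Briefing → 0
Peak is 3, at 14:50 (Design Sync, Pricing Demo, Research Session).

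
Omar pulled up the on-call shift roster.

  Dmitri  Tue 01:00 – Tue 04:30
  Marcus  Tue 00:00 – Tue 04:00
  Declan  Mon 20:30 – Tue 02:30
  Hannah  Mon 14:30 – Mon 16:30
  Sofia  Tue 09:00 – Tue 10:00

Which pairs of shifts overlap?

Declan & Dmitri, Declan & Marcus, Dmitri & Marcus

Sorted by start: Hannah, Declan, Marcus, Dmitri, Sofia.
Declan starts after Hannah ends — done with Hannah.
Marcus starts before Declan ends → Declan and Marcus overlap.
Dmitri starts before Declan ends → Declan and Dmitri overlap.
Sofia starts after Declan ends.
Dmitri starts before Marcus ends → Marcus and Dmitri overlap.
Sofia starts after Marcus ends.
Sofia starts after Dmitri ends.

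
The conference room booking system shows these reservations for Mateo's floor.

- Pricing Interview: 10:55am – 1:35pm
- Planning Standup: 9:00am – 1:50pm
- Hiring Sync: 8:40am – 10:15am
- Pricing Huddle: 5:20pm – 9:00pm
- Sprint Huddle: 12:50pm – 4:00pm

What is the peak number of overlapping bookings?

Walk through starts and ends in time order (an end at T is processed before a start at T):
8:40am start Hiring Sync → 1
9:00am start Planning Standup → 2
10:15am end Hiring Sync → 1
10:55am start Pricing Interview → 2
12:50pm start Sprint Huddle → 3
1:35pm end Pricing Interview → 2
1:50pm end Planning Standup → 1
4:00pm end Sprint Huddle → 0
5:20pm start Pricing Huddle → 1
9:00pm end Pricing Huddle → 0
Peak is 3, at 12:50pm (Planning Standup, Pricing Interview, Sprint Huddle).

3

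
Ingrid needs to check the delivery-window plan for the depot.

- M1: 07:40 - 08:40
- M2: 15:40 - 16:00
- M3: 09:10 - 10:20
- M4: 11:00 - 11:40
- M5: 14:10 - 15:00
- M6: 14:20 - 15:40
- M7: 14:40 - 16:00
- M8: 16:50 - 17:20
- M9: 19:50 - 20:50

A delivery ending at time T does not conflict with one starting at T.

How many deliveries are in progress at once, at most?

Sort all start/end points and keep a running count:
07:40 start M1 → 1
08:40 end M1 → 0
09:10 start M3 → 1
10:20 end M3 → 0
11:00 start M4 → 1
11:40 end M4 → 0
14:10 start M5 → 1
14:20 start M6 → 2
14:40 start M7 → 3
15:00 end M5 → 2
15:40 end M6 → 1
15:40 start M2 → 2
16:00 end M2 → 1
16:00 end M7 → 0
16:50 start M8 → 1
17:20 end M8 → 0
19:50 start M9 → 1
20:50 end M9 → 0
Peak is 3, at 14:40 (M5, M6, M7).

3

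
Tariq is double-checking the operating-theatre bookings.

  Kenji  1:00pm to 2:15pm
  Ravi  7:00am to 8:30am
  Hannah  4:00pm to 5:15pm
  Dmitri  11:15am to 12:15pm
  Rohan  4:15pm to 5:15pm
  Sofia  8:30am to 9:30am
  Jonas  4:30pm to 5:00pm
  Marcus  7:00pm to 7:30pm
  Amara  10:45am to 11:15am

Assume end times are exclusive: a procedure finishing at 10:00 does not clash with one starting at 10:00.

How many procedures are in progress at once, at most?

3

Sweep the timeline, counting +1 at each start and −1 at each end (ends before starts at a tie):
7:00am start Ravi → 1
8:30am end Ravi → 0
8:30am start Sofia → 1
9:30am end Sofia → 0
10:45am start Amara → 1
11:15am end Amara → 0
11:15am start Dmitri → 1
12:15pm end Dmitri → 0
1:00pm start Kenji → 1
2:15pm end Kenji → 0
4:00pm start Hannah → 1
4:15pm start Rohan → 2
4:30pm start Jonas → 3
5:00pm end Jonas → 2
5:15pm end Hannah → 1
5:15pm end Rohan → 0
7:00pm start Marcus → 1
7:30pm end Marcus → 0
Peak is 3, at 4:30pm (Hannah, Jonas, Rohan).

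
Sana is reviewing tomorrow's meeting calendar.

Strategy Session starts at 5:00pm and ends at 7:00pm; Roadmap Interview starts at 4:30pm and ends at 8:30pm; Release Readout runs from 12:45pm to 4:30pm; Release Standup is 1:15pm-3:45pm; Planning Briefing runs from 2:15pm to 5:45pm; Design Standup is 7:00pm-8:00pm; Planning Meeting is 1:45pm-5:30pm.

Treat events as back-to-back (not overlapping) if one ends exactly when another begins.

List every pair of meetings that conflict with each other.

Design Standup & Roadmap Interview, Planning Briefing & Planning Meeting, Planning Briefing & Release Readout, Planning Briefing & Release Standup, Planning Briefing & Roadmap Interview, Planning Briefing & Strategy Session, Planning Meeting & Release Readout, Planning Meeting & Release Standup, Planning Meeting & Roadmap Interview, Planning Meeting & Strategy Session, Release Readout & Release Standup, Roadmap Interview & Strategy Session

Two intervals overlap when each starts before the other ends.
Sorted by start: Release Readout, Release Standup, Planning Meeting, Planning Briefing, Roadmap Interview, Strategy Session, Design Standup.
Release Standup starts before Release Readout ends → Release Readout and Release Standup overlap.
Planning Meeting starts before Release Readout ends → Release Readout and Planning Meeting overlap.
Planning Briefing starts before Release Readout ends → Release Readout and Planning Briefing overlap.
Roadmap Interview starts exactly when Release Readout ends (back-to-back, no overlap), so Release Readout has no further overlaps.
Planning Meeting starts before Release Standup ends → Release Standup and Planning Meeting overlap.
Planning Briefing starts before Release Standup ends → Release Standup and Planning Briefing overlap.
Roadmap Interview starts after Release Standup ends, so Release Standup has no further overlaps.
Planning Briefing starts before Planning Meeting ends → Planning Meeting and Planning Briefing overlap.
Roadmap Interview starts before Planning Meeting ends → Planning Meeting and Roadmap Interview overlap.
Strategy Session starts before Planning Meeting ends → Planning Meeting and Strategy Session overlap.
Design Standup starts after Planning Meeting ends.
Roadmap Interview starts before Planning Briefing ends → Planning Briefing and Roadmap Interview overlap.
Strategy Session starts before Planning Briefing ends → Planning Briefing and Strategy Session overlap.
Design Standup starts after Planning Briefing ends.
Strategy Session starts before Roadmap Interview ends → Roadmap Interview and Strategy Session overlap.
Design Standup starts before Roadmap Interview ends → Roadmap Interview and Design Standup overlap.
Design Standup starts exactly when Strategy Session ends (back-to-back, no overlap).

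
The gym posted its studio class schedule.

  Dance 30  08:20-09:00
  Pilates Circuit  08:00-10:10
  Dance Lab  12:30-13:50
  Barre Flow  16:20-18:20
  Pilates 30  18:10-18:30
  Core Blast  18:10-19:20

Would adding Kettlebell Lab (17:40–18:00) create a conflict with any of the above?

Pilates Circuit: ends 10:10 at or before Kettlebell Lab starts 17:40 → clear.
Dance 30: ends 09:00 at or before Kettlebell Lab starts 17:40 → clear.
Dance Lab: ends 13:50 at or before Kettlebell Lab starts 17:40 → clear.
Barre Flow: starts 16:20 before Kettlebell Lab ends 18:00, and ends 18:20 after Kettlebell Lab starts 17:40 → overlap.
Pilates 30: starts 18:10 at or after Kettlebell Lab ends 18:00 → clear.
Core Blast: starts 18:10 at or after Kettlebell Lab ends 18:00 → clear.
Kettlebell Lab overlaps Barre Flow.

Yes — it overlaps Barre Flow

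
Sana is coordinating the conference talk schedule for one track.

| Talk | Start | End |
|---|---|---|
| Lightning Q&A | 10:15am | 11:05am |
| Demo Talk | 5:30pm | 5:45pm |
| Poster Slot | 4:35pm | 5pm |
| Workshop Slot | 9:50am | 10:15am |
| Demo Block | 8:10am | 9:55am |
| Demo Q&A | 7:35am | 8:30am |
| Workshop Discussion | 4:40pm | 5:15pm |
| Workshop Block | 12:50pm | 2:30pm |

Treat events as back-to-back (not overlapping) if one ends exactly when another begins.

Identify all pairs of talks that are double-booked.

Sorted by start: Demo Q&A, Demo Block, Workshop Slot, Lightning Q&A, Workshop Block, Poster Slot, Workshop Discussion, Demo Talk.
Demo Block starts before Demo Q&A ends → Demo Q&A and Demo Block overlap.
Workshop Slot starts after Demo Q&A ends; Demo Q&A is clear from here.
Workshop Slot starts before Demo Block ends → Demo Block and Workshop Slot overlap.
Lightning Q&A starts after Demo Block ends; Demo Block is clear from here.
Lightning Q&A starts exactly when Workshop Slot ends (back-to-back, no overlap); Workshop Slot is clear from here.
Workshop Block starts after Lightning Q&A ends; Lightning Q&A is clear from here.
Poster Slot starts after Workshop Block ends; Workshop Block is clear from here.
Workshop Discussion starts before Poster Slot ends → Poster Slot and Workshop Discussion overlap.
Demo Talk starts after Poster Slot ends.
Demo Talk starts after Workshop Discussion ends.

Demo Block & Demo Q&A, Demo Block & Workshop Slot, Poster Slot & Workshop Discussion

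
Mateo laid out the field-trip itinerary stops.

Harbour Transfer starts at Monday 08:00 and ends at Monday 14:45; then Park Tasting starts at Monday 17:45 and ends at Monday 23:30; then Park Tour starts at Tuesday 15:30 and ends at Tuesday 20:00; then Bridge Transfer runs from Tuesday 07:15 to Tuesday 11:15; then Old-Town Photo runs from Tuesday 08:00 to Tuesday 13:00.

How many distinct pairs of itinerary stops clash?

Sorted by start: Harbour Transfer, Park Tasting, Bridge Transfer, Old-Town Photo, Park Tour.
Park Tasting starts after Harbour Transfer ends — done with Harbour Transfer.
Bridge Transfer starts after Park Tasting ends — done with Park Tasting.
Old-Town Photo starts before Bridge Transfer ends → Bridge Transfer and Old-Town Photo overlap.
Park Tour starts after Bridge Transfer ends.
Park Tour starts after Old-Town Photo ends.
Overlapping pairs: Bridge Transfer & Old-Town Photo — 1 in total.

1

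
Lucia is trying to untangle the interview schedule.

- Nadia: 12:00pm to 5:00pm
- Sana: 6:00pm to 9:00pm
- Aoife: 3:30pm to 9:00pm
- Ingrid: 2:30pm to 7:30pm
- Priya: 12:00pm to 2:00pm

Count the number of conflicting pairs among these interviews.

6

Sorted by start: Priya, Nadia, Ingrid, Aoife, Sana.
Nadia starts before Priya ends → Priya and Nadia overlap.
Ingrid starts after Priya ends; Priya is clear from here.
Ingrid starts before Nadia ends → Nadia and Ingrid overlap.
Aoife starts before Nadia ends → Nadia and Aoife overlap.
Sana starts after Nadia ends.
Aoife starts before Ingrid ends → Ingrid and Aoife overlap.
Sana starts before Ingrid ends → Ingrid and Sana overlap.
Sana starts before Aoife ends → Aoife and Sana overlap.
Overlapping pairs: Aoife & Ingrid, Aoife & Nadia, Aoife & Sana, Ingrid & Nadia, Ingrid & Sana, Nadia & Priya — 6 in total.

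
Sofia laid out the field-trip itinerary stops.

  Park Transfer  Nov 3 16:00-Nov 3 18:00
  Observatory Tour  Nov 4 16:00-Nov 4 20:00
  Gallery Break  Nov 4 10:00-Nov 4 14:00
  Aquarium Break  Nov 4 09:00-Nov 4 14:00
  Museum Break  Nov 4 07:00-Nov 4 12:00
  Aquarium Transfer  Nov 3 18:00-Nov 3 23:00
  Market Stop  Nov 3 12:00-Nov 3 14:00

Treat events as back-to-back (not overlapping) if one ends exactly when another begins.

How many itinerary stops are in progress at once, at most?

Sort all start/end points and keep a running count:
Nov 3 12:00 start Market Stop → 1
Nov 3 14:00 end Market Stop → 0
Nov 3 16:00 start Park Transfer → 1
Nov 3 18:00 end Park Transfer → 0
Nov 3 18:00 start Aquarium Transfer → 1
Nov 3 23:00 end Aquarium Transfer → 0
Nov 4 07:00 start Museum Break → 1
Nov 4 09:00 start Aquarium Break → 2
Nov 4 10:00 start Gallery Break → 3
Nov 4 12:00 end Museum Break → 2
Nov 4 14:00 end Aquarium Break → 1
Nov 4 14:00 end Gallery Break → 0
Nov 4 16:00 start Observatory Tour → 1
Nov 4 20:00 end Observatory Tour → 0
Peak is 3, at Nov 4 10:00 (Aquarium Break, Gallery Break, Museum Break).

3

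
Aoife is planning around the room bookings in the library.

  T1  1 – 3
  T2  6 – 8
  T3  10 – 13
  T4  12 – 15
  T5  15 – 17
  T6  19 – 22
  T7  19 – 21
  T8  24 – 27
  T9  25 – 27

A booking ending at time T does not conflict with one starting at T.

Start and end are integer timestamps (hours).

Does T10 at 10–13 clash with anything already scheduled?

Yes — it overlaps T3, T4

T1: ends 3 at or before T10 starts 10 → clear.
T2: ends 8 at or before T10 starts 10 → clear.
T3: starts 10 before T10 ends 13, and ends 13 after T10 starts 10 → overlap.
T4: starts 12 before T10 ends 13, and ends 15 after T10 starts 10 → overlap.
T5: starts 15 at or after T10 ends 13 → clear.
T6: starts 19 at or after T10 ends 13 → clear.
T7: starts 19 at or after T10 ends 13 → clear.
T8: starts 24 at or after T10 ends 13 → clear.
T9: starts 25 at or after T10 ends 13 → clear.
T10 overlaps T3, T4.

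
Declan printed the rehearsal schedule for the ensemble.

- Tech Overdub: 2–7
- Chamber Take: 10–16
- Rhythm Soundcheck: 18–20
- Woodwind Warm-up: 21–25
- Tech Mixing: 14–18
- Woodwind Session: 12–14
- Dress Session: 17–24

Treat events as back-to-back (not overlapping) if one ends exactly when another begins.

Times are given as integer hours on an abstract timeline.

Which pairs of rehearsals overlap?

Chamber Take & Tech Mixing, Chamber Take & Woodwind Session, Dress Session & Rhythm Soundcheck, Dress Session & Tech Mixing, Dress Session & Woodwind Warm-up

Sorted by start: Tech Overdub, Chamber Take, Woodwind Session, Tech Mixing, Dress Session, Rhythm Soundcheck, Woodwind Warm-up.
Chamber Take starts after Tech Overdub ends; Tech Overdub is clear from here.
Woodwind Session starts before Chamber Take ends → Chamber Take and Woodwind Session overlap.
Tech Mixing starts before Chamber Take ends → Chamber Take and Tech Mixing overlap.
Dress Session starts after Chamber Take ends; Chamber Take is clear from here.
Tech Mixing starts exactly when Woodwind Session ends (back-to-back, no overlap); Woodwind Session is clear from here.
Dress Session starts before Tech Mixing ends → Tech Mixing and Dress Session overlap.
Rhythm Soundcheck starts exactly when Tech Mixing ends (back-to-back, no overlap); Tech Mixing is clear from here.
Rhythm Soundcheck starts before Dress Session ends → Dress Session and Rhythm Soundcheck overlap.
Woodwind Warm-up starts before Dress Session ends → Dress Session and Woodwind Warm-up overlap.
Woodwind Warm-up starts after Rhythm Soundcheck ends.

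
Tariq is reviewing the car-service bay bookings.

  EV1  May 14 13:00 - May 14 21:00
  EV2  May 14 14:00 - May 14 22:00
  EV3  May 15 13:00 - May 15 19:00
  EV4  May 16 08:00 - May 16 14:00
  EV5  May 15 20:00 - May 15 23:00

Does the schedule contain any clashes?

Sorted by start: EV1, EV2, EV3, EV5, EV4.
EV2 starts before EV1 ends → EV1 and EV2 overlap.
That's a conflict, so the schedule is not conflict-free.

Yes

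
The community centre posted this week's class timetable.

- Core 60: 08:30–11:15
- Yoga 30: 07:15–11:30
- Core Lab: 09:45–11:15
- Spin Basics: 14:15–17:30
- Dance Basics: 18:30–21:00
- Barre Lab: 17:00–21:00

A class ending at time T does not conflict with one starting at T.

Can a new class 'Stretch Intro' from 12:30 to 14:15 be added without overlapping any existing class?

Yoga 30: ends 11:30 at or before Stretch Intro starts 12:30 → clear.
Core 60: ends 11:15 at or before Stretch Intro starts 12:30 → clear.
Core Lab: ends 11:15 at or before Stretch Intro starts 12:30 → clear.
Spin Basics: starts 14:15 at or after Stretch Intro ends 14:15 → clear.
Barre Lab: starts 17:00 at or after Stretch Intro ends 14:15 → clear.
Dance Basics: starts 18:30 at or after Stretch Intro ends 14:15 → clear.

Yes — the slot is free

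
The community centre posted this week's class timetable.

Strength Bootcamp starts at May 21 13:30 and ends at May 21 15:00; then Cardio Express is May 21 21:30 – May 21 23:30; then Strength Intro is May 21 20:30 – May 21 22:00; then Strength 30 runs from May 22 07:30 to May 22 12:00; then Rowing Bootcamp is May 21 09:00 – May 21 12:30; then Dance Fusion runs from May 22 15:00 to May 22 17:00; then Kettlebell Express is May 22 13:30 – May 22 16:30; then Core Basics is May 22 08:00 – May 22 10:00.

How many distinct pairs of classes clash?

3

Sorted by start: Rowing Bootcamp, Strength Bootcamp, Strength Intro, Cardio Express, Strength 30, Core Basics, Kettlebell Express, Dance Fusion.
Strength Bootcamp starts after Rowing Bootcamp ends — done with Rowing Bootcamp.
Strength Intro starts after Strength Bootcamp ends — done with Strength Bootcamp.
Cardio Express starts before Strength Intro ends → Strength Intro and Cardio Express overlap.
Strength 30 starts after Strength Intro ends — done with Strength Intro.
Strength 30 starts after Cardio Express ends — done with Cardio Express.
Core Basics starts before Strength 30 ends → Strength 30 and Core Basics overlap.
Kettlebell Express starts after Strength 30 ends — done with Strength 30.
Kettlebell Express starts after Core Basics ends — done with Core Basics.
Dance Fusion starts before Kettlebell Express ends → Kettlebell Express and Dance Fusion overlap.
Overlapping pairs: Cardio Express & Strength Intro, Core Basics & Strength 30, Dance Fusion & Kettlebell Express — 3 in total.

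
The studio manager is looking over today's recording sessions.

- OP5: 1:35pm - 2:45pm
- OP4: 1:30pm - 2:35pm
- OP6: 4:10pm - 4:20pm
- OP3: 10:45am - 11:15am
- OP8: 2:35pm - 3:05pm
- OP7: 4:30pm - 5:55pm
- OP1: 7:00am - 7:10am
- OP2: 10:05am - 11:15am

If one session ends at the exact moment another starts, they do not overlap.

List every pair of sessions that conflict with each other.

OP2 & OP3, OP4 & OP5, OP5 & OP8

Sorted by start: OP1, OP2, OP3, OP4, OP5, OP8, OP6, OP7.
OP2 starts after OP1 ends — done with OP1.
OP3 starts before OP2 ends → OP2 and OP3 overlap.
OP4 starts after OP2 ends — done with OP2.
OP4 starts after OP3 ends — done with OP3.
OP5 starts before OP4 ends → OP4 and OP5 overlap.
OP8 starts exactly when OP4 ends (back-to-back, no overlap) — done with OP4.
OP8 starts before OP5 ends → OP5 and OP8 overlap.
OP6 starts after OP5 ends — done with OP5.
OP6 starts after OP8 ends — done with OP8.
OP7 starts after OP6 ends.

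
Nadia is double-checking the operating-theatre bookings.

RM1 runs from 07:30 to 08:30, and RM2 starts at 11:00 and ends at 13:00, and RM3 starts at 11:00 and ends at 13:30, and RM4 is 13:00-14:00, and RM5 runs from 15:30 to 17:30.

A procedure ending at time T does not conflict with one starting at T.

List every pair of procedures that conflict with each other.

RM2 & RM3, RM3 & RM4

Check each pair: they overlap iff neither finishes before the other starts.
Sorted by start: RM1, RM2, RM3, RM4, RM5.
RM2 starts after RM1 ends, so nothing later overlaps RM1 either.
RM3 starts before RM2 ends → RM2 and RM3 overlap.
RM4 starts exactly when RM2 ends (back-to-back, no overlap), so nothing later overlaps RM2 either.
RM4 starts before RM3 ends → RM3 and RM4 overlap.
RM5 starts after RM3 ends.
RM5 starts after RM4 ends.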